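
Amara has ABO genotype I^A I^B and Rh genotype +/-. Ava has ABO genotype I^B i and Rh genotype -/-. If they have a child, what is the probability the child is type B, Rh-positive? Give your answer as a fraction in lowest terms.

1/4

ABO cross I^A I^B × I^B i → offspring phenotypes: 1/4 A, 1/2 B, 1/4 AB.
Rh cross +/- × -/- → 1/2 Rh+, 1/2 Rh-.
Independent loci: P(type B, Rh-positive) = 1/2 × 1/2 = 1/4.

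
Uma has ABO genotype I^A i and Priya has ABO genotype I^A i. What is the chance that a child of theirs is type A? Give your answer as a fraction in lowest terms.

3/4

ABO cross I^A i × I^A i → offspring phenotypes: 1/4 O, 3/4 A.
So P(type A) = 3/4.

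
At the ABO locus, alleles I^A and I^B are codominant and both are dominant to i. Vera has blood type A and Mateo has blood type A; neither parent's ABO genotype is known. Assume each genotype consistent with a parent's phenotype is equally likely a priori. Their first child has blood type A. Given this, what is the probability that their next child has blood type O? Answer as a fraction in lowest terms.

1/20

Possible genotypes: Vera ∈ {I^A I^A, I^A i}; Mateo ∈ {I^A I^A, I^A i}.
Weight each parental genotype pair by prior × P(type-A child):
  I^A I^A × I^A I^A: posterior weight 4/15; P(next child type O) = 0.
  I^A I^A × I^A i: posterior weight 4/15; P(next child type O) = 0.
  I^A i × I^A I^A: posterior weight 4/15; P(next child type O) = 0.
  I^A i × I^A i: posterior weight 1/5; P(next child type O) = 1/4.
Weighted sum = 1/20.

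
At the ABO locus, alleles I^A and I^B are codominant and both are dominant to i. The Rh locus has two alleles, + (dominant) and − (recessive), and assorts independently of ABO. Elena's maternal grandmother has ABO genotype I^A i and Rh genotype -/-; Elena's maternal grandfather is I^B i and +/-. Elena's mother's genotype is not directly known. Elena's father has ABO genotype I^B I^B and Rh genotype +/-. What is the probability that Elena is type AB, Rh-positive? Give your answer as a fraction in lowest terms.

5/32

Elena's mother's ABO genotype from I^A i × I^B i: 1/4 I^A I^B, 1/4 I^A i, 1/4 I^B i, 1/4 i i.
Crossing each possibility with the father I^B I^B and summing P(type AB): 1/4·1/2 + 1/4·1/2 + 1/4·0 + 1/4·0 = 1/4.
Similarly for Rh via the mother's Rh distribution: P(Rh+) = 5/8.
Independent loci: 1/4 × 5/8 = 5/32.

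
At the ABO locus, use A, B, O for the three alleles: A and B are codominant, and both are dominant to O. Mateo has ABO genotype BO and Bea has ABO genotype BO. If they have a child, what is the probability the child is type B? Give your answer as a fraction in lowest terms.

3/4

ABO cross BO × BO → offspring phenotypes: 1/4 O, 3/4 B.
So P(type B) = 3/4.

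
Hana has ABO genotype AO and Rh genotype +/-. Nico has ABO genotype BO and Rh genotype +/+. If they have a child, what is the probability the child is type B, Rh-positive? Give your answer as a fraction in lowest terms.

ABO cross AO × BO → offspring phenotypes: 1/4 O, 1/4 A, 1/4 B, 1/4 AB.
Rh cross +/- × +/+ → 1 Rh+.
Independent loci: P(type B, Rh-positive) = 1/4 × 1 = 1/4.

1/4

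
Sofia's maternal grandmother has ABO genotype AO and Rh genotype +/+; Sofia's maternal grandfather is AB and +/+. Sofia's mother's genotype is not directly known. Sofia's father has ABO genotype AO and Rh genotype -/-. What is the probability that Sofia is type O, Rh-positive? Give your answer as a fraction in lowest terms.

Sofia's mother's ABO genotype from AO × AB: 1/4 AA, 1/4 AB, 1/4 AO, 1/4 BO.
Crossing each possibility with the father AO and summing P(type O): 1/4·0 + 1/4·0 + 1/4·1/4 + 1/4·1/4 = 1/8.
Similarly for Rh via the mother's Rh distribution: P(Rh+) = 1.
Independent loci: 1/8 × 1 = 1/8.

1/8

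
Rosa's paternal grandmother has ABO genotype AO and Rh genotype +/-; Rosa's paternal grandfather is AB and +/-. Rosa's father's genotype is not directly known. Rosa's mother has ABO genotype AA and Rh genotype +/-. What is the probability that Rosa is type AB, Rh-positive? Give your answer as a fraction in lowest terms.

3/16

Rosa's father's ABO genotype from AO × AB: 1/4 AA, 1/4 AB, 1/4 AO, 1/4 BO.
Crossing each possibility with the mother AA and summing P(type AB): 1/4·0 + 1/4·1/2 + 1/4·0 + 1/4·1/2 = 1/4.
Similarly for Rh via the father's Rh distribution: P(Rh+) = 3/4.
Independent loci: 1/4 × 3/4 = 3/16.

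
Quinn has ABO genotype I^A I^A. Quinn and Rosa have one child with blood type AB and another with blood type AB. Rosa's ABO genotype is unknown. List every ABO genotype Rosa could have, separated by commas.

I^A I^B, I^B I^B, I^B i

For each candidate genotype of Rosa, check whether crossing it with I^A I^A can produce every observed child phenotype.
  I^A I^A → possible child types {A} ✗
  I^A I^B → possible child types {A, AB} ✓
  I^A i → possible child types {A} ✗
  I^B I^B → possible child types {AB} ✓
  I^B i → possible child types {A, AB} ✓
  i i → possible child types {A} ✗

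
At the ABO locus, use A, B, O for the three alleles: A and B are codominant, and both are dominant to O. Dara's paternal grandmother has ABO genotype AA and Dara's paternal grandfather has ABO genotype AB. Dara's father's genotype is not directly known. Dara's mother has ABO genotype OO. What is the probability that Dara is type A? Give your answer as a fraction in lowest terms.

Dara's father's ABO genotype from AA × AB: 1/2 AA, 1/2 AB.
Crossing each possibility with the mother OO and summing P(type A): 1/2·1 + 1/2·1/2 = 3/4.

3/4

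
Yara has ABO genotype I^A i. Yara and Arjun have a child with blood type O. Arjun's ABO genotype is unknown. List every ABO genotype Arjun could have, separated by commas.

I^A i, I^B i, i i

For each candidate genotype of Arjun, check whether crossing it with I^A i can produce every observed child phenotype.
  I^A I^A → possible child types {A} ✗
  I^A I^B → possible child types {A, B, AB} ✗
  I^A i → possible child types {O, A} ✓
  I^B I^B → possible child types {B, AB} ✗
  I^B i → possible child types {O, A, B, AB} ✓
  i i → possible child types {O, A} ✓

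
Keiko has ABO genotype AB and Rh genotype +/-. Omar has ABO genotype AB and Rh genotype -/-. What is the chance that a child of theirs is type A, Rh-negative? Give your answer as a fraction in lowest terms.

ABO cross AB × AB → offspring phenotypes: 1/4 A, 1/4 B, 1/2 AB.
Rh cross +/- × -/- → 1/2 Rh+, 1/2 Rh-.
Independent loci: P(type A, Rh-negative) = 1/4 × 1/2 = 1/8.

1/8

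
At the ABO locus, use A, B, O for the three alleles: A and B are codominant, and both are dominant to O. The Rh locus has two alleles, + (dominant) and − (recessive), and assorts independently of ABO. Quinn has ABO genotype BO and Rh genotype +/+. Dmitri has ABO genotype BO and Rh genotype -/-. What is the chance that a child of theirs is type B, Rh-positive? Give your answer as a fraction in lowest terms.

ABO cross BO × BO → offspring phenotypes: 1/4 O, 3/4 B.
Rh cross +/+ × -/- → 1 Rh+.
Independent loci: P(type B, Rh-positive) = 3/4 × 1 = 3/4.

3/4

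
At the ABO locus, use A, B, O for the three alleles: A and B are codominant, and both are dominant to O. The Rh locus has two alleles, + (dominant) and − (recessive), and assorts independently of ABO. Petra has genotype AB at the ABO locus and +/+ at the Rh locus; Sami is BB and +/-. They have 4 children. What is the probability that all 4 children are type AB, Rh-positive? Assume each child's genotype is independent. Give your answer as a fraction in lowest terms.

1/16

ABO cross AB × BB → 1/2 B, 1/2 AB.
Rh cross +/+ × +/- → 1 Rh+; so P(type AB, Rh-positive) = 1/2 × 1 = 1/2 per child.
All 4 independent: (1/2)^4 = 1/16.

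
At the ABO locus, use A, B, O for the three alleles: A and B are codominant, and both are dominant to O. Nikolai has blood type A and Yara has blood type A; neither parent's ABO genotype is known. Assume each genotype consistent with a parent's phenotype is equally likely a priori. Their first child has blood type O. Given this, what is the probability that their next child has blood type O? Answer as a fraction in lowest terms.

Possible genotypes: Nikolai ∈ {AA, AO}; Yara ∈ {AA, AO}.
Weight each parental genotype pair by prior × P(type-O child):
  AO × AO: posterior weight 1; P(next child type O) = 1/4.
Weighted sum = 1/4.

1/4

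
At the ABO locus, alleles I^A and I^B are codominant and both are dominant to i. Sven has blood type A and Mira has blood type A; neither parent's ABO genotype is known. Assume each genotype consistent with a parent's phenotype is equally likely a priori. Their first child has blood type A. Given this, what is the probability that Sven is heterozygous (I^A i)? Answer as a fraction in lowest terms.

Possible genotypes: Sven ∈ {I^A I^A, I^A i}; Mira ∈ {I^A I^A, I^A i}.
Weight each parental genotype pair by prior × P(type-A child):
  I^A I^A × I^A I^A: posterior weight 4/15.
  I^A I^A × I^A i: posterior weight 4/15.
  I^A i × I^A I^A: posterior weight 4/15.
  I^A i × I^A i: posterior weight 1/5.
Sum the posterior weight over pairs where Sven is I^A i: 7/15.

7/15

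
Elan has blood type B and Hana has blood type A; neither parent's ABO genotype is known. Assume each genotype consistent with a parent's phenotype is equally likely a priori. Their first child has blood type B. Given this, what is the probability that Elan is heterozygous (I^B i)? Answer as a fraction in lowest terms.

Possible genotypes: Elan ∈ {I^B I^B, I^B i}; Hana ∈ {I^A I^A, I^A i}.
Weight each parental genotype pair by prior × P(type-B child):
  I^B I^B × I^A i: posterior weight 2/3.
  I^B i × I^A i: posterior weight 1/3.
Sum the posterior weight over pairs where Elan is I^B i: 1/3.

1/3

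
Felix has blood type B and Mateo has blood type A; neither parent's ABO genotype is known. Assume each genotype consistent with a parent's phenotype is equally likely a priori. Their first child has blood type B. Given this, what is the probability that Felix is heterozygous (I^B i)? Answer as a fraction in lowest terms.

1/3

Possible genotypes: Felix ∈ {I^B I^B, I^B i}; Mateo ∈ {I^A I^A, I^A i}.
Weight each parental genotype pair by prior × P(type-B child):
  I^B I^B × I^A i: posterior weight 2/3.
  I^B i × I^A i: posterior weight 1/3.
Sum the posterior weight over pairs where Felix is I^B i: 1/3.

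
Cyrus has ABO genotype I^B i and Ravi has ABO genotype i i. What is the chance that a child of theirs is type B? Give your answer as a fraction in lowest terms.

1/2

ABO cross I^B i × i i → offspring phenotypes: 1/2 O, 1/2 B.
So P(type B) = 1/2.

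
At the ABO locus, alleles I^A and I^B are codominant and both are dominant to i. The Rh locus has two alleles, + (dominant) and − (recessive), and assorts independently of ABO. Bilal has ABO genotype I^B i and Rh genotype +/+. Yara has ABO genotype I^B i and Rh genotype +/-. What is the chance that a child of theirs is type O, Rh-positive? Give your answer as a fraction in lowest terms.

1/4

ABO cross I^B i × I^B i → offspring phenotypes: 1/4 O, 3/4 B.
Rh cross +/+ × +/- → 1 Rh+.
Independent loci: P(type O, Rh-positive) = 1/4 × 1 = 1/4.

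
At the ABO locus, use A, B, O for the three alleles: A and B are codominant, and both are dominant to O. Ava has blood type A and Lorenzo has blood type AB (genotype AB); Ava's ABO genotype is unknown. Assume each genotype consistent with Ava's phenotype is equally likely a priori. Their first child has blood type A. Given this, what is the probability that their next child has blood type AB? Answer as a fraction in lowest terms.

Possible genotypes: Ava ∈ {AA, AO}; Lorenzo ∈ {AB}.
Weight each parental genotype pair by prior × P(type-A child):
  AA × AB: posterior weight 1/2; P(next child type AB) = 1/2.
  AO × AB: posterior weight 1/2; P(next child type AB) = 1/4.
Weighted sum = 3/8.

3/8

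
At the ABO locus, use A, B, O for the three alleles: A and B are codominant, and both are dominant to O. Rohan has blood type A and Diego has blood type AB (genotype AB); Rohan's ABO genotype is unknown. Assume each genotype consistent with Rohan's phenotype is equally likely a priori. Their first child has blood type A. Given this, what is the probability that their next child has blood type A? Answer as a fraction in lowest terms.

Possible genotypes: Rohan ∈ {AA, AO}; Diego ∈ {AB}.
Weight each parental genotype pair by prior × P(type-A child):
  AA × AB: posterior weight 1/2; P(next child type A) = 1/2.
  AO × AB: posterior weight 1/2; P(next child type A) = 1/2.
Weighted sum = 1/2.

1/2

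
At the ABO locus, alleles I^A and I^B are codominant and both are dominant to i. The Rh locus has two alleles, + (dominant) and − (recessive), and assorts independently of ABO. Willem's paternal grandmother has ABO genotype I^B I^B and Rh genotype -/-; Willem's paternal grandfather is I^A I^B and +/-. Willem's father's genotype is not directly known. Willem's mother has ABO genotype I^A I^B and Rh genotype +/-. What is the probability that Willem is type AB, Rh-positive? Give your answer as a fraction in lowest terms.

Willem's father's ABO genotype from I^B I^B × I^A I^B: 1/2 I^A I^B, 1/2 I^B I^B.
Crossing each possibility with the mother I^A I^B and summing P(type AB): 1/2·1/2 + 1/2·1/2 = 1/2.
Similarly for Rh via the father's Rh distribution: P(Rh+) = 5/8.
Independent loci: 1/2 × 5/8 = 5/16.

5/16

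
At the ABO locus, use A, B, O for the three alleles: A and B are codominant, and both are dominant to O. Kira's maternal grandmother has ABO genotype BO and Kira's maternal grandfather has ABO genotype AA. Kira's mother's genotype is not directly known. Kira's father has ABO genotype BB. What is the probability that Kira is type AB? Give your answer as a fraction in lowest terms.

1/2

Kira's mother's ABO genotype from BO × AA: 1/2 AB, 1/2 AO.
Crossing each possibility with the father BB and summing P(type AB): 1/2·1/2 + 1/2·1/2 = 1/2.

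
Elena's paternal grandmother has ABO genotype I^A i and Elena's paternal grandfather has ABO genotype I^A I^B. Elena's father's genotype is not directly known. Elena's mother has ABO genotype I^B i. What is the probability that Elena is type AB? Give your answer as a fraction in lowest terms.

Elena's father's ABO genotype from I^A i × I^A I^B: 1/4 I^A I^A, 1/4 I^A I^B, 1/4 I^A i, 1/4 I^B i.
Crossing each possibility with the mother I^B i and summing P(type AB): 1/4·1/2 + 1/4·1/4 + 1/4·1/4 + 1/4·0 = 1/4.

1/4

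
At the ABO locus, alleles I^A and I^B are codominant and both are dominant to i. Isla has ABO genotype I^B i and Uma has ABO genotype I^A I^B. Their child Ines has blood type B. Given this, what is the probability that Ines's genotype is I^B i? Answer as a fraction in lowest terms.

1/2

Cross I^B i × I^A I^B → 1/4 I^A I^B, 1/4 I^A i, 1/4 I^B I^B, 1/4 I^B i.
Type-B genotypes among offspring: I^B I^B (1/4), I^B i (1/4); total 1/2.
P(I^B i | type B) = (1/4) / (1/2) = 1/2.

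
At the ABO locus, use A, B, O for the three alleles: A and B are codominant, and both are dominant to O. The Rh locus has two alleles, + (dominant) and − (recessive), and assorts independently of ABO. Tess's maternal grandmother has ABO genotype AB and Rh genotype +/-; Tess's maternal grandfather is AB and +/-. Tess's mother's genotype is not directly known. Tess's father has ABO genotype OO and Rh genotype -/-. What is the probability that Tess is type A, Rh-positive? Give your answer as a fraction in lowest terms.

1/4

Tess's mother's ABO genotype from AB × AB: 1/4 AA, 1/2 AB, 1/4 BB.
Crossing each possibility with the father OO and summing P(type A): 1/4·1 + 1/2·1/2 + 1/4·0 = 1/2.
Similarly for Rh via the mother's Rh distribution: P(Rh+) = 1/2.
Independent loci: 1/2 × 1/2 = 1/4.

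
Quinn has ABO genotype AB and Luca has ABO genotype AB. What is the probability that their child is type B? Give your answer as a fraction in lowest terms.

1/4

ABO cross AB × AB → offspring phenotypes: 1/4 A, 1/4 B, 1/2 AB.
So P(type B) = 1/4.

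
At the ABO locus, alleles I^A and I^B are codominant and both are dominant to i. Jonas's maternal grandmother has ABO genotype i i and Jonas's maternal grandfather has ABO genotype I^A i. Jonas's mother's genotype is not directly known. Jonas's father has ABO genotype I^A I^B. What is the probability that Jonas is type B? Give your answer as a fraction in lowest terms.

Jonas's mother's ABO genotype from i i × I^A i: 1/2 I^A i, 1/2 i i.
Crossing each possibility with the father I^A I^B and summing P(type B): 1/2·1/4 + 1/2·1/2 = 3/8.

3/8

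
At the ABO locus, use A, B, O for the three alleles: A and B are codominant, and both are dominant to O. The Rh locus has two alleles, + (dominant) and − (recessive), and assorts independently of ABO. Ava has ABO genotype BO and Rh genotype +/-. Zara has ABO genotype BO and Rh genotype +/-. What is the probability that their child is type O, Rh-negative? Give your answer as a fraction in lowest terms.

ABO cross BO × BO → offspring phenotypes: 1/4 O, 3/4 B.
Rh cross +/- × +/- → 3/4 Rh+, 1/4 Rh-.
Independent loci: P(type O, Rh-negative) = 1/4 × 1/4 = 1/16.

1/16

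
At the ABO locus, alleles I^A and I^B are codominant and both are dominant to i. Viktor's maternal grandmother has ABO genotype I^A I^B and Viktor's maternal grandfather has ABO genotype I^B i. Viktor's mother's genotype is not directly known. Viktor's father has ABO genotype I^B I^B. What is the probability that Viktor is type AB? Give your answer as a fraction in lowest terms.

1/4

Viktor's mother's ABO genotype from I^A I^B × I^B i: 1/4 I^A I^B, 1/4 I^A i, 1/4 I^B I^B, 1/4 I^B i.
Crossing each possibility with the father I^B I^B and summing P(type AB): 1/4·1/2 + 1/4·1/2 + 1/4·0 + 1/4·0 = 1/4.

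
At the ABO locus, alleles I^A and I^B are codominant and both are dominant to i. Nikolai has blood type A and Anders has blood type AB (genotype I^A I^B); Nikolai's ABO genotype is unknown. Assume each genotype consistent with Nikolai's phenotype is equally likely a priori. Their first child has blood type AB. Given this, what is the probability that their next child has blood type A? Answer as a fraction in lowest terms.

1/2

Possible genotypes: Nikolai ∈ {I^A I^A, I^A i}; Anders ∈ {I^A I^B}.
Weight each parental genotype pair by prior × P(type-AB child):
  I^A I^A × I^A I^B: posterior weight 2/3; P(next child type A) = 1/2.
  I^A i × I^A I^B: posterior weight 1/3; P(next child type A) = 1/2.
Weighted sum = 1/2.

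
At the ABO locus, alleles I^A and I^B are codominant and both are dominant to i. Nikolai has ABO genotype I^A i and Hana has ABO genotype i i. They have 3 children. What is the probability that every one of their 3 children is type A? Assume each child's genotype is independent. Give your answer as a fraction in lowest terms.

ABO cross I^A i × i i → 1/2 O, 1/2 A.
So P(type A) = 1/2 per child.
All 3 independent: (1/2)^3 = 1/8.

1/8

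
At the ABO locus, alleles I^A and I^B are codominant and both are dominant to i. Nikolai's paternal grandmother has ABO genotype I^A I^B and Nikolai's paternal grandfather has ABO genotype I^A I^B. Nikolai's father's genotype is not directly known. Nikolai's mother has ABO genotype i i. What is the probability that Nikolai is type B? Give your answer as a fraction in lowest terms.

Nikolai's father's ABO genotype from I^A I^B × I^A I^B: 1/4 I^A I^A, 1/2 I^A I^B, 1/4 I^B I^B.
Crossing each possibility with the mother i i and summing P(type B): 1/4·0 + 1/2·1/2 + 1/4·1 = 1/2.

1/2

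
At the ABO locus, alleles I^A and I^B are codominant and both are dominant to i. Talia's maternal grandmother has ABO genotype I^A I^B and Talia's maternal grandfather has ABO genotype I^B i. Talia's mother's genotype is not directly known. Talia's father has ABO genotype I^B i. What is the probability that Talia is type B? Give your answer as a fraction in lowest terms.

5/8

Talia's mother's ABO genotype from I^A I^B × I^B i: 1/4 I^A I^B, 1/4 I^A i, 1/4 I^B I^B, 1/4 I^B i.
Crossing each possibility with the father I^B i and summing P(type B): 1/4·1/2 + 1/4·1/4 + 1/4·1 + 1/4·3/4 = 5/8.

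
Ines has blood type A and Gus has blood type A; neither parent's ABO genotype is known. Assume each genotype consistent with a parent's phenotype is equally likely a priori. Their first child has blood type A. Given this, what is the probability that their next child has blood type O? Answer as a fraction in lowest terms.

1/20

Possible genotypes: Ines ∈ {I^A I^A, I^A i}; Gus ∈ {I^A I^A, I^A i}.
Weight each parental genotype pair by prior × P(type-A child):
  I^A I^A × I^A I^A: posterior weight 4/15; P(next child type O) = 0.
  I^A I^A × I^A i: posterior weight 4/15; P(next child type O) = 0.
  I^A i × I^A I^A: posterior weight 4/15; P(next child type O) = 0.
  I^A i × I^A i: posterior weight 1/5; P(next child type O) = 1/4.
Weighted sum = 1/20.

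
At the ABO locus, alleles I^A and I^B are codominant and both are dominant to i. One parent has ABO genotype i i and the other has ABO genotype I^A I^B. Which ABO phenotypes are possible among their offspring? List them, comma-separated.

Gametes from i i × I^A I^B give offspring ABO genotypes I^A i, I^B i, i.e. phenotypes A, B.

A, B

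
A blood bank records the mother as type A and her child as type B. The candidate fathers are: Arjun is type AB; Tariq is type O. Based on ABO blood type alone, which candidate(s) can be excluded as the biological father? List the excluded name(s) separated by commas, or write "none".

Tariq

A candidate is excluded only if no genotype consistent with his phenotype could produce a type B child with a type A mother.
Tariq (type O): no genotype consistent with that phenotype can produce a type-B child with a type-A mother.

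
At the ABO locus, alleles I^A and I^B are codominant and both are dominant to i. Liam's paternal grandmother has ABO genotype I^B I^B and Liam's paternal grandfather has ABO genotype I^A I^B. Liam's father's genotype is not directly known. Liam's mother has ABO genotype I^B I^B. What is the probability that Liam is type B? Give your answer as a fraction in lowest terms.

3/4

Liam's father's ABO genotype from I^B I^B × I^A I^B: 1/2 I^A I^B, 1/2 I^B I^B.
Crossing each possibility with the mother I^B I^B and summing P(type B): 1/2·1/2 + 1/2·1 = 3/4.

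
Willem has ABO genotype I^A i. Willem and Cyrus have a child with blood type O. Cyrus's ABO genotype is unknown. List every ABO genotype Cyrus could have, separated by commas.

I^A i, I^B i, i i

For each candidate genotype of Cyrus, check whether crossing it with I^A i can produce every observed child phenotype.
  I^A I^A → possible child types {A} ✗
  I^A I^B → possible child types {A, B, AB} ✗
  I^A i → possible child types {O, A} ✓
  I^B I^B → possible child types {B, AB} ✗
  I^B i → possible child types {O, A, B, AB} ✓
  i i → possible child types {O, A} ✓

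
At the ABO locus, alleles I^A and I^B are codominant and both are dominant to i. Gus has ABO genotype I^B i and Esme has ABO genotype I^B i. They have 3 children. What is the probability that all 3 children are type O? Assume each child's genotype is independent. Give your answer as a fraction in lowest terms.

1/64

ABO cross I^B i × I^B i → 1/4 O, 3/4 B.
So P(type O) = 1/4 per child.
All 3 independent: (1/4)^3 = 1/64.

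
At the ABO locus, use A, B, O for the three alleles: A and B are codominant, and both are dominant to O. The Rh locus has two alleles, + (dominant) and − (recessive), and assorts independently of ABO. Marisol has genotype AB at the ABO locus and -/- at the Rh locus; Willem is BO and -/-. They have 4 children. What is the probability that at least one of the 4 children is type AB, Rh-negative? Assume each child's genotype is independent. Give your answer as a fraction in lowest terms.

175/256

ABO cross AB × BO → 1/4 A, 1/2 B, 1/4 AB.
Rh cross -/- × -/- → 1 Rh-; so P(type AB, Rh-negative) = 1/4 × 1 = 1/4 per child.
P(none) = (3/4)^4 = 81/256; P(at least one) = 1 − 81/256 = 175/256.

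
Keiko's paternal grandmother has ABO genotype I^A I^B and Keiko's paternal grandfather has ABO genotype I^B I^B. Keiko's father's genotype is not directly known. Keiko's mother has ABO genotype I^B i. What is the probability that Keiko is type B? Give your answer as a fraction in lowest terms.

3/4

Keiko's father's ABO genotype from I^A I^B × I^B I^B: 1/2 I^A I^B, 1/2 I^B I^B.
Crossing each possibility with the mother I^B i and summing P(type B): 1/2·1/2 + 1/2·1 = 3/4.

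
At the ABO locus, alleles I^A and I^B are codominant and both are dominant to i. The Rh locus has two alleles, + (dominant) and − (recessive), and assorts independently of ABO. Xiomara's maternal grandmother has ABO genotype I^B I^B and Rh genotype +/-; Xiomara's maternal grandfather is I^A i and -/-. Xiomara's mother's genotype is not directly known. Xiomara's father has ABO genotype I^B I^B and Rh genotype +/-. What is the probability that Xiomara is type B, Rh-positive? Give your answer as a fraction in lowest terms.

Xiomara's mother's ABO genotype from I^B I^B × I^A i: 1/2 I^A I^B, 1/2 I^B i.
Crossing each possibility with the father I^B I^B and summing P(type B): 1/2·1/2 + 1/2·1 = 3/4.
Similarly for Rh via the mother's Rh distribution: P(Rh+) = 5/8.
Independent loci: 3/4 × 5/8 = 15/32.

15/32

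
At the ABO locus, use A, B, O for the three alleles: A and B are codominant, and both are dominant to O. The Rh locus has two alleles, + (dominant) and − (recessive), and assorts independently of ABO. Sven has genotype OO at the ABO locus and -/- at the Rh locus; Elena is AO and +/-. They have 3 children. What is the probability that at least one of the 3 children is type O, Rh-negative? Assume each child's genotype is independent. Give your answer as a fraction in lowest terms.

37/64

ABO cross OO × AO → 1/2 O, 1/2 A.
Rh cross -/- × +/- → 1/2 Rh+, 1/2 Rh-; so P(type O, Rh-negative) = 1/2 × 1/2 = 1/4 per child.
P(none) = (3/4)^3 = 27/64; P(at least one) = 1 − 27/64 = 37/64.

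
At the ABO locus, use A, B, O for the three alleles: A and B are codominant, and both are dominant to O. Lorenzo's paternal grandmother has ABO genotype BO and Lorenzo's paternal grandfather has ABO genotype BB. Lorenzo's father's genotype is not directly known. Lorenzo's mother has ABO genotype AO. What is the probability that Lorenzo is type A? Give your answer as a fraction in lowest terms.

1/8

Lorenzo's father's ABO genotype from BO × BB: 1/2 BB, 1/2 BO.
Crossing each possibility with the mother AO and summing P(type A): 1/2·0 + 1/2·1/4 = 1/8.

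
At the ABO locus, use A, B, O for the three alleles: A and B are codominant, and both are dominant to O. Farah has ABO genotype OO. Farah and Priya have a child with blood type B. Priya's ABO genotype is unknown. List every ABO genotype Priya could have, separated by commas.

For each candidate genotype of Priya, check whether crossing it with OO can produce every observed child phenotype.
  AA → possible child types {A} ✗
  AB → possible child types {A, B} ✓
  AO → possible child types {O, A} ✗
  BB → possible child types {B} ✓
  BO → possible child types {O, B} ✓
  OO → possible child types {O} ✗

AB, BB, BO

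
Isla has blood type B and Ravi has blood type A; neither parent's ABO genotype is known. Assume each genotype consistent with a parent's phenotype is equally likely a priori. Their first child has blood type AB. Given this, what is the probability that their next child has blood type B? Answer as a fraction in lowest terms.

Possible genotypes: Isla ∈ {BB, BO}; Ravi ∈ {AA, AO}.
Weight each parental genotype pair by prior × P(type-AB child):
  BB × AA: posterior weight 4/9; P(next child type B) = 0.
  BB × AO: posterior weight 2/9; P(next child type B) = 1/2.
  BO × AA: posterior weight 2/9; P(next child type B) = 0.
  BO × AO: posterior weight 1/9; P(next child type B) = 1/4.
Weighted sum = 5/36.

5/36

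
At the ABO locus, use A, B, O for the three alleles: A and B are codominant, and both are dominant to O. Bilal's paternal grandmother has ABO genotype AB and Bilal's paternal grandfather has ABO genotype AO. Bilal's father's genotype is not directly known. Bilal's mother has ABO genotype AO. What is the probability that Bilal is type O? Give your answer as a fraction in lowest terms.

Bilal's father's ABO genotype from AB × AO: 1/4 AA, 1/4 AB, 1/4 AO, 1/4 BO.
Crossing each possibility with the mother AO and summing P(type O): 1/4·0 + 1/4·0 + 1/4·1/4 + 1/4·1/4 = 1/8.

1/8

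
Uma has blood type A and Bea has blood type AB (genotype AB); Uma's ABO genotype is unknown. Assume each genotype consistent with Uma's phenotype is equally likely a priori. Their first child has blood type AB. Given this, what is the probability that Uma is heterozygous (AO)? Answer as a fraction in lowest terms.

Possible genotypes: Uma ∈ {AA, AO}; Bea ∈ {AB}.
Weight each parental genotype pair by prior × P(type-AB child):
  AA × AB: posterior weight 2/3.
  AO × AB: posterior weight 1/3.
Sum the posterior weight over pairs where Uma is AO: 1/3.

1/3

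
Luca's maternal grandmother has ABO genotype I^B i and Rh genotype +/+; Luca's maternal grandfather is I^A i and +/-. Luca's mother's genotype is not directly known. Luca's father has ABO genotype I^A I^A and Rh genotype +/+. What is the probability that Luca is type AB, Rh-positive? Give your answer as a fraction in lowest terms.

Luca's mother's ABO genotype from I^B i × I^A i: 1/4 I^A I^B, 1/4 I^A i, 1/4 I^B i, 1/4 i i.
Crossing each possibility with the father I^A I^A and summing P(type AB): 1/4·1/2 + 1/4·0 + 1/4·1/2 + 1/4·0 = 1/4.
Similarly for Rh via the mother's Rh distribution: P(Rh+) = 1.
Independent loci: 1/4 × 1 = 1/4.

1/4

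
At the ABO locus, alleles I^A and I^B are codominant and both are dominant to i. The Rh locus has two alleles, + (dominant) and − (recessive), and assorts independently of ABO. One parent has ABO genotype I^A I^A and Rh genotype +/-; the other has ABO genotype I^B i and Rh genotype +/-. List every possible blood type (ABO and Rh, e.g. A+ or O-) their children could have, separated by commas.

Gametes from I^A I^A × I^B i give offspring ABO genotypes I^A I^B, I^A i, i.e. phenotypes A, AB.
Rh cross +/- × +/- → phenotypes Rh+, Rh-.
Combining independently: A+, A-, AB+, AB-.

A+, A-, AB+, AB-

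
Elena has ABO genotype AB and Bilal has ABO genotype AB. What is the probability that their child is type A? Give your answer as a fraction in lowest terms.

ABO cross AB × AB → offspring phenotypes: 1/4 A, 1/4 B, 1/2 AB.
So P(type A) = 1/4.

1/4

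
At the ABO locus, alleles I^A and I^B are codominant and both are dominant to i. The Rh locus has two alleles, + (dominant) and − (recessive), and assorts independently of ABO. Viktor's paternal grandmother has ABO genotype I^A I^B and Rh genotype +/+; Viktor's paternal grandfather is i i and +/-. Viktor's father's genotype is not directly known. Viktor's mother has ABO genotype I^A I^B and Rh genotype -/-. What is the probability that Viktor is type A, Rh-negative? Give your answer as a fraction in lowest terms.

Viktor's father's ABO genotype from I^A I^B × i i: 1/2 I^A i, 1/2 I^B i.
Crossing each possibility with the mother I^A I^B and summing P(type A): 1/2·1/2 + 1/2·1/4 = 3/8.
Similarly for Rh via the father's Rh distribution: P(Rh-) = 1/4.
Independent loci: 3/8 × 1/4 = 3/32.

3/32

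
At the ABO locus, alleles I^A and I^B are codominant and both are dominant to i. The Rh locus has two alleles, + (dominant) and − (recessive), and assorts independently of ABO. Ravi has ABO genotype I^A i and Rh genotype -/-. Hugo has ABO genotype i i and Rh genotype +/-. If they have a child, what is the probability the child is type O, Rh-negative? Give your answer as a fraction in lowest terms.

ABO cross I^A i × i i → offspring phenotypes: 1/2 O, 1/2 A.
Rh cross -/- × +/- → 1/2 Rh+, 1/2 Rh-.
Independent loci: P(type O, Rh-negative) = 1/2 × 1/2 = 1/4.

1/4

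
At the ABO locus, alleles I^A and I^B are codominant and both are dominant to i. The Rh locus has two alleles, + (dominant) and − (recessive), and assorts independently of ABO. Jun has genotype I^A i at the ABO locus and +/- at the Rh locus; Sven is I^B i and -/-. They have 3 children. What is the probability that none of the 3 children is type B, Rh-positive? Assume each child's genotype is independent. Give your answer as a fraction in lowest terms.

343/512

ABO cross I^A i × I^B i → 1/4 O, 1/4 A, 1/4 B, 1/4 AB.
Rh cross +/- × -/- → 1/2 Rh+, 1/2 Rh-; so P(type B, Rh-positive) = 1/4 × 1/2 = 1/8 per child.
P(not type B, Rh-positive) = 7/8 for one child; (7/8)^3 = 343/512.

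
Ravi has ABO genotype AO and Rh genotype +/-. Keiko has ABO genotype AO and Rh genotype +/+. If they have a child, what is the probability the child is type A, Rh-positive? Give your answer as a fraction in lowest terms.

ABO cross AO × AO → offspring phenotypes: 1/4 O, 3/4 A.
Rh cross +/- × +/+ → 1 Rh+.
Independent loci: P(type A, Rh-positive) = 3/4 × 1 = 3/4.

3/4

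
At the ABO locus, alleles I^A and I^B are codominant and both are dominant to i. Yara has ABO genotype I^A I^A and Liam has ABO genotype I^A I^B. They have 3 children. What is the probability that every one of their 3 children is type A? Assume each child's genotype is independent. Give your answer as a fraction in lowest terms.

1/8

ABO cross I^A I^A × I^A I^B → 1/2 A, 1/2 AB.
So P(type A) = 1/2 per child.
All 3 independent: (1/2)^3 = 1/8.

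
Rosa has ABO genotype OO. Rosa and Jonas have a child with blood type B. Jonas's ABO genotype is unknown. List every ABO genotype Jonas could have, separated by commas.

AB, BB, BO

For each candidate genotype of Jonas, check whether crossing it with OO can produce every observed child phenotype.
  AA → possible child types {A} ✗
  AB → possible child types {A, B} ✓
  AO → possible child types {O, A} ✗
  BB → possible child types {B} ✓
  BO → possible child types {O, B} ✓
  OO → possible child types {O} ✗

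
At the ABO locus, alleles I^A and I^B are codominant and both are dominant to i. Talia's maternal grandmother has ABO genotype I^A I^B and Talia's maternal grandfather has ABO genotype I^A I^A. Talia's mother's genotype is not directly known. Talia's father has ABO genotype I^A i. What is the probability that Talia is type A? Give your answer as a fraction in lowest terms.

Talia's mother's ABO genotype from I^A I^B × I^A I^A: 1/2 I^A I^A, 1/2 I^A I^B.
Crossing each possibility with the father I^A i and summing P(type A): 1/2·1 + 1/2·1/2 = 3/4.

3/4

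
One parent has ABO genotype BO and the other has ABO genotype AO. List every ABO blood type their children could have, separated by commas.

Gametes from BO × AO give offspring ABO genotypes AB, AO, BO, OO, i.e. phenotypes O, A, B, AB.

O, A, B, AB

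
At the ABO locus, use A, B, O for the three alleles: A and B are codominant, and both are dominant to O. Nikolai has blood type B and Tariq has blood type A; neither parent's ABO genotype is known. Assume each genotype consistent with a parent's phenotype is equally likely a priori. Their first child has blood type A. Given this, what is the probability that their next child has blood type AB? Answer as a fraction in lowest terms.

Possible genotypes: Nikolai ∈ {BB, BO}; Tariq ∈ {AA, AO}.
Weight each parental genotype pair by prior × P(type-A child):
  BO × AA: posterior weight 2/3; P(next child type AB) = 1/2.
  BO × AO: posterior weight 1/3; P(next child type AB) = 1/4.
Weighted sum = 5/12.

5/12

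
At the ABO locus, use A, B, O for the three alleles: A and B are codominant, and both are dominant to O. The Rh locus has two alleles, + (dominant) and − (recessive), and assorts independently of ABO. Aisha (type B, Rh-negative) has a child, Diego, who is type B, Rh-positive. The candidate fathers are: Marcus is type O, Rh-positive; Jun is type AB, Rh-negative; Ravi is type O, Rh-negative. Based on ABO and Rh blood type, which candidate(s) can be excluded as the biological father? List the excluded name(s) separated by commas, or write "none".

A candidate is excluded only if no genotype consistent with his phenotype could produce a type B, Rh-positive child with a type B, Rh-negative mother.
Jun (type AB, Rh-): no genotype consistent with that phenotype can produce a type-B Rh+ child with a type-B mother.
Ravi (type O, Rh-): no genotype consistent with that phenotype can produce a type-B Rh+ child with a type-B mother.

Jun, Ravi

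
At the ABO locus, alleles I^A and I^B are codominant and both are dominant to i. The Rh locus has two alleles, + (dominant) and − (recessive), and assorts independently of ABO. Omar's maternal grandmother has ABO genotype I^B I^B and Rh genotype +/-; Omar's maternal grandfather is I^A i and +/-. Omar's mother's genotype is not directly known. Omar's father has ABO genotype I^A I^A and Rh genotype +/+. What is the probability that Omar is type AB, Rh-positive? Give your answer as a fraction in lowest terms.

1/2

Omar's mother's ABO genotype from I^B I^B × I^A i: 1/2 I^A I^B, 1/2 I^B i.
Crossing each possibility with the father I^A I^A and summing P(type AB): 1/2·1/2 + 1/2·1/2 = 1/2.
Similarly for Rh via the mother's Rh distribution: P(Rh+) = 1.
Independent loci: 1/2 × 1 = 1/2.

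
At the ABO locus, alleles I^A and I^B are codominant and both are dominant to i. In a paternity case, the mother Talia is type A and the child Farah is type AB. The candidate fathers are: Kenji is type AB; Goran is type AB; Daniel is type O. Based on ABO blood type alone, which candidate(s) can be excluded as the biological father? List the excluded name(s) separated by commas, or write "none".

A candidate is excluded only if no genotype consistent with his phenotype could produce a type AB child with a type A mother.
Daniel (type O): no genotype consistent with that phenotype can produce a type-AB child with a type-A mother.

Daniel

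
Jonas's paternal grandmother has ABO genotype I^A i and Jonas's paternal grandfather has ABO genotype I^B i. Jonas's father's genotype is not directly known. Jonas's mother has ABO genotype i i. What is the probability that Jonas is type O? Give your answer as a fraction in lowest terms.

1/2

Jonas's father's ABO genotype from I^A i × I^B i: 1/4 I^A I^B, 1/4 I^A i, 1/4 I^B i, 1/4 i i.
Crossing each possibility with the mother i i and summing P(type O): 1/4·0 + 1/4·1/2 + 1/4·1/2 + 1/4·1 = 1/2.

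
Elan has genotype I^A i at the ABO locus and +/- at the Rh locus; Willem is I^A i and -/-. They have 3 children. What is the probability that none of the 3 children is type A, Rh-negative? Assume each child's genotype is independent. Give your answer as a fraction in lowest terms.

ABO cross I^A i × I^A i → 1/4 O, 3/4 A.
Rh cross +/- × -/- → 1/2 Rh+, 1/2 Rh-; so P(type A, Rh-negative) = 3/4 × 1/2 = 3/8 per child.
P(not type A, Rh-negative) = 5/8 for one child; (5/8)^3 = 125/512.

125/512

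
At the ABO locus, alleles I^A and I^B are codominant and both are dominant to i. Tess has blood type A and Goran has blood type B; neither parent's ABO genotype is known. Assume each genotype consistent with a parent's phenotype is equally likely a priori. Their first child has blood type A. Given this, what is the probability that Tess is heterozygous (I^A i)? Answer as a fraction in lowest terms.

1/3

Possible genotypes: Tess ∈ {I^A I^A, I^A i}; Goran ∈ {I^B I^B, I^B i}.
Weight each parental genotype pair by prior × P(type-A child):
  I^A I^A × I^B i: posterior weight 2/3.
  I^A i × I^B i: posterior weight 1/3.
Sum the posterior weight over pairs where Tess is I^A i: 1/3.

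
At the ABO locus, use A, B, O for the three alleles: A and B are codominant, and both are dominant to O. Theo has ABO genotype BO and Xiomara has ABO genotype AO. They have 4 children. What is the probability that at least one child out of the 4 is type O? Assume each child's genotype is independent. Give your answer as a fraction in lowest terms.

ABO cross BO × AO → 1/4 O, 1/4 A, 1/4 B, 1/4 AB.
So P(type O) = 1/4 per child.
P(none) = (3/4)^4 = 81/256; P(at least one) = 1 − 81/256 = 175/256.

175/256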